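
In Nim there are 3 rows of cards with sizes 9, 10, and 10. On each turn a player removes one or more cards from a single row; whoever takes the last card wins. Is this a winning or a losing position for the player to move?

Winning position

Nim-sum: 9 XOR 10 XOR 10 = 9.
The nim-sum is 9 ≠ 0, so this is an N-position: the player to move can win.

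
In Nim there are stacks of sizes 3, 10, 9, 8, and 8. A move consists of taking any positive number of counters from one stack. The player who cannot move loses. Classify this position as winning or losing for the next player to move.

In binary:
  0011  (3)
  1010  (10)
  1001  (9)
  1000  (8)
  1000  (8)
  ----
  0000  (0)
The nim-sum is 0, so this is a P-position: the player to move is in a losing position under optimal play.

Losing position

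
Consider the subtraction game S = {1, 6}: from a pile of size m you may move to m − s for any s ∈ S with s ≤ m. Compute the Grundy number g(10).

1

Grundy values for subtraction set {1, 6}:
g(0) = mex{} = 0
g(1) = mex{0} = 1
g(2) = mex{1} = 0
g(3) = mex{0} = 1
g(4) = mex{1} = 0
g(5) = mex{0} = 1
g(6) = mex{0,1} = 2
g(7) = mex{1,2} = 0
g(8) = mex{0} = 1
g(9) = mex{1} = 0
g(10) = mex{0} = 1
So g(10) = 1.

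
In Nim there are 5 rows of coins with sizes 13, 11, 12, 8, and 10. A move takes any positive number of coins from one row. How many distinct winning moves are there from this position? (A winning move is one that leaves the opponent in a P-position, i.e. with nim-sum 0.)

In binary:
  1101  (13)
  1011  (11)
  1100  (12)
  1000  (8)
  1010  (10)
  ----
  1000  (8)
The overall nim-sum is X = 8. A row of size p has a winning move iff p XOR X < p (reduce it to p XOR X).
  13: 13 XOR 8 = 5 < 13 — winning move (to 5).
  11: 11 XOR 8 = 3 < 11 — winning move (to 3).
  12: 12 XOR 8 = 4 < 12 — winning move (to 4).
  8: 8 XOR 8 = 0 < 8 — winning move (to 0).
  10: 10 XOR 8 = 2 < 10 — winning move (to 2).
That gives 5 winning moves.

5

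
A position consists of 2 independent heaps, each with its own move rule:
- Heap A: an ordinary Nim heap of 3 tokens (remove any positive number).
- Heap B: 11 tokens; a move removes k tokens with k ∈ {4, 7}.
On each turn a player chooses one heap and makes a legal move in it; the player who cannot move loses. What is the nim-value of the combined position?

Heap A is a plain Nim heap of size 3, so its Grundy value is 3.
For heap B, compute g(0), g(1), … with moves {4, 7}:
g(0) = mex{} = 0
g(1) = mex{} = 0
g(2) = mex{} = 0
g(3) = mex{} = 0
g(4) = mex{0} = 1
g(5) = mex{0} = 1
g(6) = mex{0} = 1
g(7) = mex{0} = 1
g(8) = mex{0,1} = 2
g(9) = mex{0,1} = 2
g(10) = mex{0,1} = 2
g(11) = mex{1} = 0
So g(11) = 0.
By the Sprague-Grundy theorem, the Grundy value of a sum of independent games is the XOR of the component values.
Combined value = 3 ⊕ 0 = 3.

3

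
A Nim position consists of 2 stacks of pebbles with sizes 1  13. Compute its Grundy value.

12

Compute the nim-sum pairwise:
1 ⊕ 13 = 12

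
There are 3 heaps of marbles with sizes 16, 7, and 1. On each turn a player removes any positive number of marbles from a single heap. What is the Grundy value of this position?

In binary:
  10000  (16)
  00111  (7)
  00001  (1)
  -----
  10110  (22)

22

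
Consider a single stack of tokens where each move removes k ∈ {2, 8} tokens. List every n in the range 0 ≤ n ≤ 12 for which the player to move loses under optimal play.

0, 1, 4, 5, 10, 11

Compute g(0), g(1), … for moves {2, 8}:
g(0) = mex{} = 0
g(1) = mex{} = 0
g(2) = mex{0} = 1
g(3) = mex{0} = 1
g(4) = mex{1} = 0
g(5) = mex{1} = 0
g(6) = mex{0} = 1
g(7) = mex{0} = 1
g(8) = mex{0,1} = 2
g(9) = mex{0,1} = 2
g(10) = mex{1,2} = 0
g(11) = mex{1,2} = 0
g(12) = mex{0} = 1
The P-positions (g = 0) in 0..12 are 0, 1, 4, 5, 10, 11.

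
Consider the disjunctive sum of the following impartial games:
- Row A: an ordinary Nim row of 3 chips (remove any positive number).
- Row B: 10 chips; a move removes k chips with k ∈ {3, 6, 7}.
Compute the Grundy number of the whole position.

3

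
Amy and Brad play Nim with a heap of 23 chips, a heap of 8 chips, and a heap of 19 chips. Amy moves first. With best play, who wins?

Amy wins

Compute the nim-sum pairwise:
23 ^ 8 = 31
31 ^ 19 = 12
The nim-sum is 12 ≠ 0, so this is an N-position: the player to move can win; Amy has a winning move.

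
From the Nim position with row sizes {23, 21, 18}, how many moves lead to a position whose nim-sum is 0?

3

In binary:
  10111  (23)
  10101  (21)
  10010  (18)
  -----
  10000  (16)
The overall nim-sum is X = 16. A row of size p has a winning move iff p XOR X < p (reduce it to p XOR X).
  23: 23 XOR 16 = 7 < 23 — winning move (to 7).
  21: 21 XOR 16 = 5 < 21 — winning move (to 5).
  18: 18 XOR 16 = 2 < 18 — winning move (to 2).
That gives 3 winning moves.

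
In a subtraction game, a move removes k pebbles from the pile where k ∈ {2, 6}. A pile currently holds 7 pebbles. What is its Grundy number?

Grundy values for subtraction set {2, 6}:
g(0) = mex{} = 0
g(1) = mex{} = 0
g(2) = mex{0} = 1
g(3) = mex{0} = 1
g(4) = mex{1} = 0
g(5) = mex{1} = 0
g(6) = mex{0} = 1
g(7) = mex{0} = 1
So g(7) = 1.

1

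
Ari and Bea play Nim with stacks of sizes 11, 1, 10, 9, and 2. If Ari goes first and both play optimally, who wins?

Compute the nim-sum pairwise:
11 ⊕ 1 = 10
10 ⊕ 10 = 0
0 ⊕ 9 = 9
9 ⊕ 2 = 11
The nim-sum is 11 ≠ 0, so this is an N-position: the player to move can win; Ari has a winning move.

Ari wins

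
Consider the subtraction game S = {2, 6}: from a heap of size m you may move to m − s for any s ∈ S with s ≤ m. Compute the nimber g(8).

Grundy values for subtraction set {2, 6}:
g(0) = mex{} = 0
g(1) = mex{} = 0
g(2) = mex{0} = 1
g(3) = mex{0} = 1
g(4) = mex{1} = 0
g(5) = mex{1} = 0
g(6) = mex{0} = 1
g(7) = mex{0} = 1
g(8) = mex{1} = 0
So g(8) = 0.

0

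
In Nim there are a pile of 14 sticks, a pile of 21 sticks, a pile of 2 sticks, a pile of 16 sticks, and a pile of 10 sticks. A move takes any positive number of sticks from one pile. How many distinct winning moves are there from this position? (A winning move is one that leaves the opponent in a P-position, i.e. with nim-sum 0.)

Compute the nim-sum pairwise:
14 XOR 21 = 27
27 XOR 2 = 25
25 XOR 16 = 9
9 XOR 10 = 3
The overall nim-sum is X = 3. A pile of size p has a winning move iff p XOR X < p (reduce it to p XOR X).
  14: 14 XOR 3 = 13 < 14 — winning move (to 13).
  21: 21 XOR 3 = 22 ≥ 21 — no move.
  2: 2 XOR 3 = 1 < 2 — winning move (to 1).
  16: 16 XOR 3 = 19 ≥ 16 — no move.
  10: 10 XOR 3 = 9 < 10 — winning move (to 9).
That gives 3 winning moves.

3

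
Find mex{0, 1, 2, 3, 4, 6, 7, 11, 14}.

5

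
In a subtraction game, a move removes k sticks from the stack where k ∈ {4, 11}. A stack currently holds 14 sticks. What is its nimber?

1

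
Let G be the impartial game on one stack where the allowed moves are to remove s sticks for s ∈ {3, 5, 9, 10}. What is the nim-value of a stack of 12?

4

Build the Grundy sequence with g(k) = mex{g(k−s) : s ∈ {3, 5, 9, 10}, s ≤ k}:
k:     0  1  2  3  4  5  6  7  8  9 10 11 12
g(k):  0  0  0  1  1  1  2  2  0  3  3  1  4
So g(12) = 4.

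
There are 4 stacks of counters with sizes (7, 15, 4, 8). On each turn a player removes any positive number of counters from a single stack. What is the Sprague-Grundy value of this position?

4

In binary:
  0111  (7)
  1111  (15)
  0100  (4)
  1000  (8)
  ----
  0100  (4)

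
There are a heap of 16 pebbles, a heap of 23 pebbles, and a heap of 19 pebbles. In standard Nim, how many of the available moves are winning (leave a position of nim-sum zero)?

Compute the nim-sum pairwise:
16 ⊕ 23 = 7
7 ⊕ 19 = 20
The overall nim-sum is X = 20. A heap of size p has a winning move iff p XOR X < p (reduce it to p XOR X).
  16: 16 XOR 20 = 4 < 16 — winning move (to 4).
  23: 23 XOR 20 = 3 < 23 — winning move (to 3).
  19: 19 XOR 20 = 7 < 19 — winning move (to 7).
That gives 3 winning moves.

3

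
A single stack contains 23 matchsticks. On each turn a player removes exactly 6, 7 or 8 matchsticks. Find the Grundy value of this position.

Grundy values for subtraction set {6, 7, 8}:
k:     0  1  2  3  4  5  6  7  8  9 10 11 12 13 14 15 16 17 18 19 20 21 22 23
g(k):  0  0  0  0  0  0  1  1  1  1  1  1  2  2  0  0  0  0  0  0  1  1  1  1
So g(23) = 1.

1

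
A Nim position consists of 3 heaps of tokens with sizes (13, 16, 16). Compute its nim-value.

13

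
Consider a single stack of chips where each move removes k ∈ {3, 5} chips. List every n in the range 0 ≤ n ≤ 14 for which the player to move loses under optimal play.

0, 1, 2, 8, 9, 10

Grundy values for subtraction set {3, 5}:
g(0) = mex{} = 0
g(1) = mex{} = 0
g(2) = mex{} = 0
g(3) = mex{0} = 1
g(4) = mex{0} = 1
g(5) = mex{0} = 1
g(6) = mex{0,1} = 2
g(7) = mex{0,1} = 2
g(8) = mex{1} = 0
g(9) = mex{1,2} = 0
g(10) = mex{1,2} = 0
g(11) = mex{0,2} = 1
g(12) = mex{0,2} = 1
g(13) = mex{0} = 1
g(14) = mex{0,1} = 2
The P-positions (g = 0) in 0..14 are 0, 1, 2, 8, 9, 10.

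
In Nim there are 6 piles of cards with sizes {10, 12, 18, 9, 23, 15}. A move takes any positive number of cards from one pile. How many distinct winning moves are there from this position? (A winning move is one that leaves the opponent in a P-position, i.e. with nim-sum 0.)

3

Nim-sum: 10 ⊕ 12 ⊕ 18 ⊕ 9 ⊕ 23 ⊕ 15 = 5.
The overall nim-sum is X = 5. A pile of size p has a winning move iff p XOR X < p (reduce it to p XOR X).
  10: 10 XOR 5 = 15 ≥ 10 — no move.
  12: 12 XOR 5 = 9 < 12 — winning move (to 9).
  18: 18 XOR 5 = 23 ≥ 18 — no move.
  9: 9 XOR 5 = 12 ≥ 9 — no move.
  23: 23 XOR 5 = 18 < 23 — winning move (to 18).
  15: 15 XOR 5 = 10 < 15 — winning move (to 10).
That gives 3 winning moves.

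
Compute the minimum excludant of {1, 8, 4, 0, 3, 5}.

The values 0, 1 are all present; 2 is the first non-negative integer missing from the set.

2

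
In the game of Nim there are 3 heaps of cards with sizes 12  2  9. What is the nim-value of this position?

7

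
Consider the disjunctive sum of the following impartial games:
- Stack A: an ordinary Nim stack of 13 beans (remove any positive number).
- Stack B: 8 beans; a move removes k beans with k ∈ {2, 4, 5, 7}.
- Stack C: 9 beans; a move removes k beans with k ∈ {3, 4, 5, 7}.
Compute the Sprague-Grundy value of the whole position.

Stack A is a plain Nim stack of size 13, so its Grundy value is 13.
For stack B, compute g(0), g(1), … with moves {2, 4, 5, 7}:
g(0) = mex{} = 0
g(1) = mex{} = 0
g(2) = mex{0} = 1
g(3) = mex{0} = 1
g(4) = mex{0,1} = 2
g(5) = mex{0,1} = 2
g(6) = mex{0,1,2} = 3
g(7) = mex{0,1,2} = 3
g(8) = mex{0,1,2,3} = 4
So g(8) = 4.
For stack C, compute g(0), g(1), … with moves {3, 4, 5, 7}:
k:     0  1  2  3  4  5  6  7  8  9
g(k):  0  0  0  1  1  1  2  2  2  3
So g(9) = 3.
By the Sprague-Grundy theorem, the Grundy value of a sum of independent games is the XOR of the component values.
Combined value = 13 XOR 4 XOR 3 = 10.

10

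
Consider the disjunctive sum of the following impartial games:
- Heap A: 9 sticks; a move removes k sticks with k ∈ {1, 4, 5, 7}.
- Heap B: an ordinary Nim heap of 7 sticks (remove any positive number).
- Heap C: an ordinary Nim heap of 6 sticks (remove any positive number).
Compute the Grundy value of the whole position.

For heap A, compute g(0), g(1), … with moves {1, 4, 5, 7}:
k:     0  1  2  3  4  5  6  7  8  9
g(k):  0  1  0  1  2  3  2  3  0  1
So g(9) = 1.
Heap B is a plain Nim heap of size 7, so its Grundy value is 7.
Heap C is a plain Nim heap of size 6, so its Grundy value is 6.
By the Sprague-Grundy theorem, the Grundy value of a sum of independent games is the XOR of the component values.
Combined value = 1 ⊕ 7 ⊕ 6 = 0.

0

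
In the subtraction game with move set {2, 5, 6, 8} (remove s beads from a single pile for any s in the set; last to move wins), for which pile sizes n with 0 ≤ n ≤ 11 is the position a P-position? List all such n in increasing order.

Grundy values for subtraction set {2, 5, 6, 8}:
k:     0  1  2  3  4  5  6  7  8  9 10 11
g(k):  0  0  1  1  0  2  1  3  2  2  3  0
The P-positions (g = 0) in 0..11 are 0, 1, 4, 11.

0, 1, 4, 11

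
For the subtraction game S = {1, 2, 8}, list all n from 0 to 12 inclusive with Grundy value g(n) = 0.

0, 3, 6, 9, 12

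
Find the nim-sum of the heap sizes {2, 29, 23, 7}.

15

In binary:
  00010  (2)
  11101  (29)
  10111  (23)
  00111  (7)
  -----
  01111  (15)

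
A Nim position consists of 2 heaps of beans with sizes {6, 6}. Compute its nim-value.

0

Compute the nim-sum pairwise:
6 ^ 6 = 0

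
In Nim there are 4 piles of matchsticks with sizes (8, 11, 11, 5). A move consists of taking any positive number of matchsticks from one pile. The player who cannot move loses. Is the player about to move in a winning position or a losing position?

Winning position

Nim-sum: 8 XOR 11 XOR 11 XOR 5 = 13.
The nim-sum is 13 ≠ 0, so this is an N-position: the player to move can win.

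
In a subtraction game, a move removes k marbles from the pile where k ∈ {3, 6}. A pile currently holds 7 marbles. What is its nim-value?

2

Compute g(0), g(1), … for moves {3, 6}:
g(0) = mex{} = 0
g(1) = mex{} = 0
g(2) = mex{} = 0
g(3) = mex{0} = 1
g(4) = mex{0} = 1
g(5) = mex{0} = 1
g(6) = mex{0,1} = 2
g(7) = mex{0,1} = 2
So g(7) = 2.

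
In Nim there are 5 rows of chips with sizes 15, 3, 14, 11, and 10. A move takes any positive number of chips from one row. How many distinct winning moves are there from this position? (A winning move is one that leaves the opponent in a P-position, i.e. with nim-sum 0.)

Compute the nim-sum pairwise:
15 ^ 3 = 12
12 ^ 14 = 2
2 ^ 11 = 9
9 ^ 10 = 3
The overall nim-sum is X = 3. A row of size p has a winning move iff p XOR X < p (reduce it to p XOR X).
  15: 15 XOR 3 = 12 < 15 — winning move (to 12).
  3: 3 XOR 3 = 0 < 3 — winning move (to 0).
  14: 14 XOR 3 = 13 < 14 — winning move (to 13).
  11: 11 XOR 3 = 8 < 11 — winning move (to 8).
  10: 10 XOR 3 = 9 < 10 — winning move (to 9).
That gives 5 winning moves.

5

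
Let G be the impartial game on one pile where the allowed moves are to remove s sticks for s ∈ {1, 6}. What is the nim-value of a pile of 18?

Build the Grundy sequence with g(k) = mex{g(k−s) : s ∈ {1, 6}, s ≤ k}:
k:     0  1  2  3  4  5  6  7  8  9 10 11 12 13 14 15 16 17 18
g(k):  0  1  0  1  0  1  2  0  1  0  1  0  1  2  0  1  0  1  0
So g(18) = 0.

0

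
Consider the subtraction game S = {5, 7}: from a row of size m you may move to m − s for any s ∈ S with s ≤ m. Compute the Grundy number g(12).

0

Grundy values for subtraction set {5, 7}:
g(0) = mex{} = 0
g(1) = mex{} = 0
g(2) = mex{} = 0
g(3) = mex{} = 0
g(4) = mex{} = 0
g(5) = mex{0} = 1
g(6) = mex{0} = 1
g(7) = mex{0} = 1
g(8) = mex{0} = 1
g(9) = mex{0} = 1
g(10) = mex{0,1} = 2
g(11) = mex{0,1} = 2
g(12) = mex{1} = 0
So g(12) = 0.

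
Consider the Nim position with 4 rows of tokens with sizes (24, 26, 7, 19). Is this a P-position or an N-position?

Nim-sum: 24 ^ 26 ^ 7 ^ 19 = 22.
The nim-sum is 22 ≠ 0, so this is an N-position: the player to move can win.

N-position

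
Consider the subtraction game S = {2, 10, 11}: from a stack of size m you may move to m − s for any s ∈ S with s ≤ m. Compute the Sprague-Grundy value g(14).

3

Build the Grundy sequence with g(k) = mex{g(k−s) : s ∈ {2, 10, 11}, s ≤ k}:
g(0) = mex{} = 0
g(1) = mex{} = 0
g(2) = mex{0} = 1
g(3) = mex{0} = 1
g(4) = mex{1} = 0
g(5) = mex{1} = 0
g(6) = mex{0} = 1
g(7) = mex{0} = 1
g(8) = mex{1} = 0
g(9) = mex{1} = 0
g(10) = mex{0} = 1
g(11) = mex{0} = 1
g(12) = mex{0,1} = 2
g(13) = mex{1} = 0
g(14) = mex{0,1,2} = 3
So g(14) = 3.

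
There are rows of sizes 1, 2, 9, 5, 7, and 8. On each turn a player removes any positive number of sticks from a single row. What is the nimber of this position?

0

Nim-sum: 1 XOR 2 XOR 9 XOR 5 XOR 7 XOR 8 = 0.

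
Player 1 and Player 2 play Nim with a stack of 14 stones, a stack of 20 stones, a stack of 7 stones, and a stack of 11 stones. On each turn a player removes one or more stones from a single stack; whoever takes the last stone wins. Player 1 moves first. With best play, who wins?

Player 1 wins

Nim-sum: 14 ^ 20 ^ 7 ^ 11 = 22.
The nim-sum is 22 ≠ 0, so this is an N-position: the player to move can win; Player 1 has a winning move.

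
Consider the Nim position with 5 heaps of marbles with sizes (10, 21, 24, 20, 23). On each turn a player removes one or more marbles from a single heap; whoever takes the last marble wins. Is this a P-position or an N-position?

N-position

Bitwise XOR of the heap sizes:
  01010  (10)
  10101  (21)
  11000  (24)
  10100  (20)
  10111  (23)
  -----
  00100  (4)
The nim-sum is 4 ≠ 0, so this is an N-position: the player to move can win.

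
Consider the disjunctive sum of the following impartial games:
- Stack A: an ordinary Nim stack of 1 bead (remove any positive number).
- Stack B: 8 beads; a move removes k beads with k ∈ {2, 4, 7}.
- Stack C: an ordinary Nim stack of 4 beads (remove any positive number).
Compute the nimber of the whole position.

Stack A is a plain Nim stack of size 1, so its Grundy value is 1.
For stack B, compute g(0), g(1), … with moves {2, 4, 7}:
g(0) = mex{} = 0
g(1) = mex{} = 0
g(2) = mex{0} = 1
g(3) = mex{0} = 1
g(4) = mex{0,1} = 2
g(5) = mex{0,1} = 2
g(6) = mex{1,2} = 0
g(7) = mex{0,1,2} = 3
g(8) = mex{0,2} = 1
So g(8) = 1.
Stack C is a plain Nim stack of size 4, so its Grundy value is 4.
By the Sprague-Grundy theorem, the Grundy value of a sum of independent games is the XOR of the component values.
Combined value = 1 ⊕ 1 ⊕ 4 = 4.

4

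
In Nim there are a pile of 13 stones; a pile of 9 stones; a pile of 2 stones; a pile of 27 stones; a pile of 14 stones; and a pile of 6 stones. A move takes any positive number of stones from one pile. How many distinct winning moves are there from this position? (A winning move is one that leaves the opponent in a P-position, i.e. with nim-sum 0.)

Compute the nim-sum pairwise:
13 ^ 9 = 4
4 ^ 2 = 6
6 ^ 27 = 29
29 ^ 14 = 19
19 ^ 6 = 21
The overall nim-sum is X = 21. A pile of size p has a winning move iff p XOR X < p (reduce it to p XOR X).
  13: 13 XOR 21 = 24 ≥ 13 — no move.
  9: 9 XOR 21 = 28 ≥ 9 — no move.
  2: 2 XOR 21 = 23 ≥ 2 — no move.
  27: 27 XOR 21 = 14 < 27 — winning move (to 14).
  14: 14 XOR 21 = 27 ≥ 14 — no move.
  6: 6 XOR 21 = 19 ≥ 6 — no move.
That gives 1 winning move.

1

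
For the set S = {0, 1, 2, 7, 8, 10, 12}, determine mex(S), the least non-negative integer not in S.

3

The values 0, 1, 2 are all present; 3 is the first non-negative integer missing from the set.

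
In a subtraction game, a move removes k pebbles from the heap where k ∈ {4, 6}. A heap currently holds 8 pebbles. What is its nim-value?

Build the Grundy sequence with g(k) = mex{g(k−s) : s ∈ {4, 6}, s ≤ k}:
k:     0  1  2  3  4  5  6  7  8
g(k):  0  0  0  0  1  1  1  1  2
So g(8) = 2.

2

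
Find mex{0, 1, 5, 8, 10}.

The values 0, 1 are all present; 2 is the first non-negative integer missing from the set.

2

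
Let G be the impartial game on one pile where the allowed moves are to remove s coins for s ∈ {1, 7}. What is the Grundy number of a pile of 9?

Compute g(0), g(1), … for moves {1, 7}:
k:     0  1  2  3  4  5  6  7  8  9
g(k):  0  1  0  1  0  1  0  1  0  1
So g(9) = 1.

1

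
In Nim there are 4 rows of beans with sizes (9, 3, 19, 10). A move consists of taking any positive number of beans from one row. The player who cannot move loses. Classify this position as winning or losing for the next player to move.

Winning position

Compute the nim-sum pairwise:
9 ⊕ 3 = 10
10 ⊕ 19 = 25
25 ⊕ 10 = 19
The nim-sum is 19 ≠ 0, so this is an N-position: the player to move can win.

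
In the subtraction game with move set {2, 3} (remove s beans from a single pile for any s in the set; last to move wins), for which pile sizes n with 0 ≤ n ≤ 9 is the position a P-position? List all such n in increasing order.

Build the Grundy sequence with g(k) = mex{g(k−s) : s ∈ {2, 3}, s ≤ k}:
k:     0  1  2  3  4  5  6  7  8  9
g(k):  0  0  1  1  2  0  0  1  1  2
The P-positions (g = 0) in 0..9 are 0, 1, 5, 6.

0, 1, 5, 6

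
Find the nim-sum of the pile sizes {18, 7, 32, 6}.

51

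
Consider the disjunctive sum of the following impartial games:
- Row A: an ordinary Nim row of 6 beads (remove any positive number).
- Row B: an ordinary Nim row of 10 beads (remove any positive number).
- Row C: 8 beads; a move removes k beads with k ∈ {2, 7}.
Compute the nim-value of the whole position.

14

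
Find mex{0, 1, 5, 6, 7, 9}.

The values 0, 1 are all present; 2 is the first non-negative integer missing from the set.

2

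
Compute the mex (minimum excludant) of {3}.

0

0 is not in the set, so the mex is 0.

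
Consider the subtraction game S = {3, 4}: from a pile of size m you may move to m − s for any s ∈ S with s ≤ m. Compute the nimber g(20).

2

Compute g(0), g(1), … for moves {3, 4}:
k:     0  1  2  3  4  5  6  7  8  9 10 11 12 13 14 15 16 17 18 19 20
g(k):  0  0  0  1  1  1  2  0  0  0  1  1  1  2  0  0  0  1  1  1  2
So g(20) = 2.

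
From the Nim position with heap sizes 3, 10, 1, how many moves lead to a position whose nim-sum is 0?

Compute the nim-sum pairwise:
3 XOR 10 = 9
9 XOR 1 = 8
The overall nim-sum is X = 8. A heap of size p has a winning move iff p XOR X < p (reduce it to p XOR X).
  3: 3 XOR 8 = 11 ≥ 3 — no move.
  10: 10 XOR 8 = 2 < 10 — winning move (to 2).
  1: 1 XOR 8 = 9 ≥ 1 — no move.
That gives 1 winning move.

1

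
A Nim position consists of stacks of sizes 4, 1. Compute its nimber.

Compute the nim-sum pairwise:
4 XOR 1 = 5

5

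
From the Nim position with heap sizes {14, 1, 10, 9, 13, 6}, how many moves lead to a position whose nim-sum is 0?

3

Write each in binary and XOR column by column:
  1110  (14)
  0001  (1)
  1010  (10)
  1001  (9)
  1101  (13)
  0110  (6)
  ----
  0111  (7)
The overall nim-sum is X = 7. A heap of size p has a winning move iff p XOR X < p (reduce it to p XOR X).
  14: 14 XOR 7 = 9 < 14 — winning move (to 9).
  1: 1 XOR 7 = 6 ≥ 1 — no move.
  10: 10 XOR 7 = 13 ≥ 10 — no move.
  9: 9 XOR 7 = 14 ≥ 9 — no move.
  13: 13 XOR 7 = 10 < 13 — winning move (to 10).
  6: 6 XOR 7 = 1 < 6 — winning move (to 1).
That gives 3 winning moves.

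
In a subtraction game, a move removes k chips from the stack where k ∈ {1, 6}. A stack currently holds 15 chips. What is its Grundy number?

1

Compute g(0), g(1), … for moves {1, 6}:
k:     0  1  2  3  4  5  6  7  8  9 10 11 12 13 14 15
g(k):  0  1  0  1  0  1  2  0  1  0  1  0  1  2  0  1
So g(15) = 1.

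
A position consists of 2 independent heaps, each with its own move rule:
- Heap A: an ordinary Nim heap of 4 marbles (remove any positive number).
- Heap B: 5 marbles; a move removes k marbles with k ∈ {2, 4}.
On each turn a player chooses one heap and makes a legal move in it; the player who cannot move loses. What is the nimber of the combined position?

Heap A is a plain Nim heap of size 4, so its Grundy value is 4.
Grundy values for heap B (subtraction set {2, 4}):
k:     0  1  2  3  4  5
g(k):  0  0  1  1  2  2
So g(5) = 2.
By the Sprague-Grundy theorem, the Grundy value of a sum of independent games is the XOR of the component values.
Combined value = 4 ⊕ 2 = 6.

6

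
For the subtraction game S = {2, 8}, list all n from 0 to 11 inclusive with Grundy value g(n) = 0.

0, 1, 4, 5, 10, 11

Compute g(0), g(1), … for moves {2, 8}:
k:     0  1  2  3  4  5  6  7  8  9 10 11
g(k):  0  0  1  1  0  0  1  1  2  2  0  0
The P-positions (g = 0) in 0..11 are 0, 1, 4, 5, 10, 11.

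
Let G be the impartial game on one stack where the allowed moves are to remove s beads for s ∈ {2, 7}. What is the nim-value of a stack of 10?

0

Compute g(0), g(1), … for moves {2, 7}:
k:     0  1  2  3  4  5  6  7  8  9 10
g(k):  0  0  1  1  0  0  1  1  2  0  0
So g(10) = 0.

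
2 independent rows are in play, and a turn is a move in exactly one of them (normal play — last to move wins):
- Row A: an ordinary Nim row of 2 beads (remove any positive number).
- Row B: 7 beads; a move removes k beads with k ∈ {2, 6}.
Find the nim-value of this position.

3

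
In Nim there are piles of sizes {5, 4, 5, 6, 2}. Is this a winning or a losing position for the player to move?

Losing position

Compute the nim-sum pairwise:
5 XOR 4 = 1
1 XOR 5 = 4
4 XOR 6 = 2
2 XOR 2 = 0
The nim-sum is 0, so this is a P-position: the player to move is in a losing position under optimal play.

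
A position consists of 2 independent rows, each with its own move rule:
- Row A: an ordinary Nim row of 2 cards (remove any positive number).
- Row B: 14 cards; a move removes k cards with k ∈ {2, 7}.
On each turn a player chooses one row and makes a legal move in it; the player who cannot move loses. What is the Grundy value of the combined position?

2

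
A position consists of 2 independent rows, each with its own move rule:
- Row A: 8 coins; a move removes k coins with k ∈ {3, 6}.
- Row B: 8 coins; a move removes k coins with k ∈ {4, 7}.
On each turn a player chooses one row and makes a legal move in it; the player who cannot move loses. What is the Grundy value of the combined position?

Build the Grundy sequence for row A with g(k) = mex{g(k−s) : s ∈ {3, 6}, s ≤ k}:
k:     0  1  2  3  4  5  6  7  8
g(k):  0  0  0  1  1  1  2  2  2
So g(8) = 2.
For row B, compute g(0), g(1), … with moves {4, 7}:
k:     0  1  2  3  4  5  6  7  8
g(k):  0  0  0  0  1  1  1  1  2
So g(8) = 2.
By the Sprague-Grundy theorem, the Grundy value of a sum of independent games is the XOR of the component values.
Combined value = 2 XOR 2 = 0.

0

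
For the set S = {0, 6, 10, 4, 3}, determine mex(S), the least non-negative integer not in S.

1

0 is in the set but 1 is not, so the mex is 1.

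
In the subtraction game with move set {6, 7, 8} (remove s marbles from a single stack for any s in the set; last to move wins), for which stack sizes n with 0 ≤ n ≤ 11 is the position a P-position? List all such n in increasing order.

0, 1, 2, 3, 4, 5

Grundy values for subtraction set {6, 7, 8}:
k:     0  1  2  3  4  5  6  7  8  9 10 11
g(k):  0  0  0  0  0  0  1  1  1  1  1  1
The P-positions (g = 0) in 0..11 are 0, 1, 2, 3, 4, 5.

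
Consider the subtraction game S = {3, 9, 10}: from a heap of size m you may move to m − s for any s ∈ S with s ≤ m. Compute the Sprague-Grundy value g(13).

0

Compute g(0), g(1), … for moves {3, 9, 10}:
k:     0  1  2  3  4  5  6  7  8  9 10 11 12 13
g(k):  0  0  0  1  1  1  0  0  0  1  1  1  2  0
So g(13) = 0.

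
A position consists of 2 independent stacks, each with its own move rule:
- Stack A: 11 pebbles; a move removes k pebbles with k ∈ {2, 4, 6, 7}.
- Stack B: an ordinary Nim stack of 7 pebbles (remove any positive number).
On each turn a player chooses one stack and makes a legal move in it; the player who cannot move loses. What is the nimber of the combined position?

6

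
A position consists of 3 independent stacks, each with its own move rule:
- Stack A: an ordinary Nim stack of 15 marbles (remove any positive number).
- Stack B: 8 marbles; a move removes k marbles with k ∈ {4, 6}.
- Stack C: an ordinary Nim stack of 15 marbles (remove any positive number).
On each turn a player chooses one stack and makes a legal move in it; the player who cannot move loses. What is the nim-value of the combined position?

2

Stack A is a plain Nim stack of size 15, so its Grundy value is 15.
Build the Grundy sequence for stack B with g(k) = mex{g(k−s) : s ∈ {4, 6}, s ≤ k}:
k:     0  1  2  3  4  5  6  7  8
g(k):  0  0  0  0  1  1  1  1  2
So g(8) = 2.
Stack C is a plain Nim stack of size 15, so its Grundy value is 15.
The value of a disjunctive sum is the nim-sum of the parts.
Combined value = 15 XOR 2 XOR 15 = 2.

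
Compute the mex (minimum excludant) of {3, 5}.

0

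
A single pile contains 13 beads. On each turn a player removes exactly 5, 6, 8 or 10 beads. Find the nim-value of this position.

Grundy values for subtraction set {5, 6, 8, 10}:
k:     0  1  2  3  4  5  6  7  8  9 10 11 12 13
g(k):  0  0  0  0  0  1  1  1  1  1  2  2  2  2
So g(13) = 2.

2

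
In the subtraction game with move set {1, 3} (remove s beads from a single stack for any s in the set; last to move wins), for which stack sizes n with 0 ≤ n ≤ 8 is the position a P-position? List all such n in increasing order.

0, 2, 4, 6, 8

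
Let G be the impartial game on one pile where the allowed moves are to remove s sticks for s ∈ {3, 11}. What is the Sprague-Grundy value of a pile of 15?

Compute g(0), g(1), … for moves {3, 11}:
k:     0  1  2  3  4  5  6  7  8  9 10 11 12 13 14 15
g(k):  0  0  0  1  1  1  0  0  0  1  1  1  2  2  0  0
So g(15) = 0.

0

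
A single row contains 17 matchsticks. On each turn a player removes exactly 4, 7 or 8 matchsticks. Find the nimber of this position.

Build the Grundy sequence with g(k) = mex{g(k−s) : s ∈ {4, 7, 8}, s ≤ k}:
k:     0  1  2  3  4  5  6  7  8  9 10 11 12 13 14 15 16 17
g(k):  0  0  0  0  1  1  1  1  2  2  2  2  0  0  0  0  1  1
So g(17) = 1.

1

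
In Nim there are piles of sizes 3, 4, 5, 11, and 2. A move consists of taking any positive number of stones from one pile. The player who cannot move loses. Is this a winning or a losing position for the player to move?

Winning position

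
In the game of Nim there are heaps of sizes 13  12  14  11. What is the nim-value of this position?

4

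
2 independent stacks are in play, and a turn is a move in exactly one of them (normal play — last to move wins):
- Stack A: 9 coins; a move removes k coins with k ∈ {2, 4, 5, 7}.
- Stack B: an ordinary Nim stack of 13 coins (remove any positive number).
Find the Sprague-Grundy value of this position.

Build the Grundy sequence for stack A with g(k) = mex{g(k−s) : s ∈ {2, 4, 5, 7}, s ≤ k}:
g(0) = mex{} = 0
g(1) = mex{} = 0
g(2) = mex{0} = 1
g(3) = mex{0} = 1
g(4) = mex{0,1} = 2
g(5) = mex{0,1} = 2
g(6) = mex{0,1,2} = 3
g(7) = mex{0,1,2} = 3
g(8) = mex{0,1,2,3} = 4
g(9) = mex{1,2,3} = 0
So g(9) = 0.
Stack B is a plain Nim stack of size 13, so its Grundy value is 13.
By the Sprague-Grundy theorem, the Grundy value of a sum of independent games is the XOR of the component values.
Combined value = 0 XOR 13 = 13.

13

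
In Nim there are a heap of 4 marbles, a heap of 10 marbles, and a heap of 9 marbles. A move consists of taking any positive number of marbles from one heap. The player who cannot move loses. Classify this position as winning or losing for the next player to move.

Compute the nim-sum pairwise:
4 XOR 10 = 14
14 XOR 9 = 7
The nim-sum is 7 ≠ 0, so this is an N-position: the player to move can win.

Winning position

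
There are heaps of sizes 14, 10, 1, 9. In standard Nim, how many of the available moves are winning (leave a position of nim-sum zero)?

Compute the nim-sum pairwise:
14 XOR 10 = 4
4 XOR 1 = 5
5 XOR 9 = 12
The overall nim-sum is X = 12. A heap of size p has a winning move iff p XOR X < p (reduce it to p XOR X).
  14: 14 XOR 12 = 2 < 14 — winning move (to 2).
  10: 10 XOR 12 = 6 < 10 — winning move (to 6).
  1: 1 XOR 12 = 13 ≥ 1 — no move.
  9: 9 XOR 12 = 5 < 9 — winning move (to 5).
That gives 3 winning moves.

3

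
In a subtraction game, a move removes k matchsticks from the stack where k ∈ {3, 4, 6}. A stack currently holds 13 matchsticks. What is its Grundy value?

1

Compute g(0), g(1), … for moves {3, 4, 6}:
k:     0  1  2  3  4  5  6  7  8  9 10 11 12 13
g(k):  0  0  0  1  1  1  2  2  2  0  0  0  1  1
So g(13) = 1.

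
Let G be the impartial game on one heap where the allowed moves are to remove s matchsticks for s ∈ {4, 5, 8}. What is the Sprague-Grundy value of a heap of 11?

2

Grundy values for subtraction set {4, 5, 8}:
g(0) = mex{} = 0
g(1) = mex{} = 0
g(2) = mex{} = 0
g(3) = mex{} = 0
g(4) = mex{0} = 1
g(5) = mex{0} = 1
g(6) = mex{0} = 1
g(7) = mex{0} = 1
g(8) = mex{0,1} = 2
g(9) = mex{0,1} = 2
g(10) = mex{0,1} = 2
g(11) = mex{0,1} = 2
So g(11) = 2.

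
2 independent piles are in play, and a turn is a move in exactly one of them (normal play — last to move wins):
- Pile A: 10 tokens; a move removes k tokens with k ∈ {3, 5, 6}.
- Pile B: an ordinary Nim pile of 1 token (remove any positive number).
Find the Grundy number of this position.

1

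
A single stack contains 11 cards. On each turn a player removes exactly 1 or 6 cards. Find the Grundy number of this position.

Compute g(0), g(1), … for moves {1, 6}:
g(0) = mex{} = 0
g(1) = mex{0} = 1
g(2) = mex{1} = 0
g(3) = mex{0} = 1
g(4) = mex{1} = 0
g(5) = mex{0} = 1
g(6) = mex{0,1} = 2
g(7) = mex{1,2} = 0
g(8) = mex{0} = 1
g(9) = mex{1} = 0
g(10) = mex{0} = 1
g(11) = mex{1} = 0
So g(11) = 0.

0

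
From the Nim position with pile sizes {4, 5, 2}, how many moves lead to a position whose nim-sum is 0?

1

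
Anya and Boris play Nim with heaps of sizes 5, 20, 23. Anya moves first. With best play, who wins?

Anya wins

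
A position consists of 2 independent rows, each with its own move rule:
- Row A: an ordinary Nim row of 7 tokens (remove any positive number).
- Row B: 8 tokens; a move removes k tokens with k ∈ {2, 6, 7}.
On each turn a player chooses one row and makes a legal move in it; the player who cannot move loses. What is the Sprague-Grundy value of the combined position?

5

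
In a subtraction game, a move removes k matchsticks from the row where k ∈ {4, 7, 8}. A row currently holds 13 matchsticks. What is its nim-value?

Compute g(0), g(1), … for moves {4, 7, 8}:
g(0) = mex{} = 0
g(1) = mex{} = 0
g(2) = mex{} = 0
g(3) = mex{} = 0
g(4) = mex{0} = 1
g(5) = mex{0} = 1
g(6) = mex{0} = 1
g(7) = mex{0} = 1
g(8) = mex{0,1} = 2
g(9) = mex{0,1} = 2
g(10) = mex{0,1} = 2
g(11) = mex{0,1} = 2
g(12) = mex{1,2} = 0
g(13) = mex{1,2} = 0
So g(13) = 0.

0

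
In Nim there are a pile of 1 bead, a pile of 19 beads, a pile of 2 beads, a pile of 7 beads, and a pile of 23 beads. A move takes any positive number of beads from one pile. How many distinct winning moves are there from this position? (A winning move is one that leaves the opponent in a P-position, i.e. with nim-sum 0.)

Nim-sum: 1 ^ 19 ^ 2 ^ 7 ^ 23 = 0.
The nim-sum is already 0, so every move leaves a nonzero nim-sum — there are no winning moves.

0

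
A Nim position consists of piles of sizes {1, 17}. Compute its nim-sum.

16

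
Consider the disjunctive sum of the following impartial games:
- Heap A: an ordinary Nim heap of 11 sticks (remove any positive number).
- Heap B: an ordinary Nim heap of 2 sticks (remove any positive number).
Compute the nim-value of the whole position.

Heap A is a plain Nim heap of size 11, so its Grundy value is 11.
Heap B is a plain Nim heap of size 2, so its Grundy value is 2.
By the Sprague-Grundy theorem, the Grundy value of a sum of independent games is the XOR of the component values.
Combined value = 11 XOR 2 = 9.

9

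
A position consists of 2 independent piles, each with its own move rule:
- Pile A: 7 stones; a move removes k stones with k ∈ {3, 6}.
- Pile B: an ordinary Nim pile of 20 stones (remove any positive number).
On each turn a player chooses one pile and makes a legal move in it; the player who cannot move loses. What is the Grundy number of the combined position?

22

Build the Grundy sequence for pile A with g(k) = mex{g(k−s) : s ∈ {3, 6}, s ≤ k}:
k:     0  1  2  3  4  5  6  7
g(k):  0  0  0  1  1  1  2  2
So g(7) = 2.
Pile B is a plain Nim pile of size 20, so its Grundy value is 20.
The value of a disjunctive sum is the nim-sum of the parts.
Combined value = 2 ⊕ 20 = 22.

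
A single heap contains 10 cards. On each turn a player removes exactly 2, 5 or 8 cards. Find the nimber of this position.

Grundy values for subtraction set {2, 5, 8}:
g(0) = mex{} = 0
g(1) = mex{} = 0
g(2) = mex{0} = 1
g(3) = mex{0} = 1
g(4) = mex{1} = 0
g(5) = mex{0,1} = 2
g(6) = mex{0} = 1
g(7) = mex{1,2} = 0
g(8) = mex{0,1} = 2
g(9) = mex{0} = 1
g(10) = mex{1,2} = 0
So g(10) = 0.

0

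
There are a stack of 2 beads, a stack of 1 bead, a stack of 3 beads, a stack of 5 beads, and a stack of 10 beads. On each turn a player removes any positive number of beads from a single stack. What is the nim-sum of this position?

15

In binary:
  0010  (2)
  0001  (1)
  0011  (3)
  0101  (5)
  1010  (10)
  ----
  1111  (15)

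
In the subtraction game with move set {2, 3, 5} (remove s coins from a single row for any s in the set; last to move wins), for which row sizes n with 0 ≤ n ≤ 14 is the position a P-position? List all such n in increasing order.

0, 1, 7, 8, 14

Grundy values for subtraction set {2, 3, 5}:
k:     0  1  2  3  4  5  6  7  8  9 10 11 12 13 14
g(k):  0  0  1  1  2  2  3  0  0  1  1  2  2  3  0
The P-positions (g = 0) in 0..14 are 0, 1, 7, 8, 14.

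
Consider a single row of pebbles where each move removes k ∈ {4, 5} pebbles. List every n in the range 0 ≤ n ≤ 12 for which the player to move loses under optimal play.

0, 1, 2, 3, 9, 10, 11, 12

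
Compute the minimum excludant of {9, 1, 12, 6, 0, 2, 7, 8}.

3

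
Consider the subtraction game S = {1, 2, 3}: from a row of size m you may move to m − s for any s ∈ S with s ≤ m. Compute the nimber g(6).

2

Compute g(0), g(1), … for moves {1, 2, 3}:
g(0) = mex{} = 0
g(1) = mex{0} = 1
g(2) = mex{0,1} = 2
g(3) = mex{0,1,2} = 3
g(4) = mex{1,2,3} = 0
g(5) = mex{0,2,3} = 1
g(6) = mex{0,1,3} = 2
So g(6) = 2.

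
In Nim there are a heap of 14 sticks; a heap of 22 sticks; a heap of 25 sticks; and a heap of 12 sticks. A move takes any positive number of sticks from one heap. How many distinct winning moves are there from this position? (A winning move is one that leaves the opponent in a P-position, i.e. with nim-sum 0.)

3

Compute the nim-sum pairwise:
14 XOR 22 = 24
24 XOR 25 = 1
1 XOR 12 = 13
The overall nim-sum is X = 13. A heap of size p has a winning move iff p XOR X < p (reduce it to p XOR X).
  14: 14 XOR 13 = 3 < 14 — winning move (to 3).
  22: 22 XOR 13 = 27 ≥ 22 — no move.
  25: 25 XOR 13 = 20 < 25 — winning move (to 20).
  12: 12 XOR 13 = 1 < 12 — winning move (to 1).
That gives 3 winning moves.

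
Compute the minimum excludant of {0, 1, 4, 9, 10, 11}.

2

The values 0, 1 are all present; 2 is the first non-negative integer missing from the set.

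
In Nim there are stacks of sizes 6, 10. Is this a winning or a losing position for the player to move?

Winning position

Nim-sum: 6 ⊕ 10 = 12.
The nim-sum is 12 ≠ 0, so this is an N-position: the player to move can win.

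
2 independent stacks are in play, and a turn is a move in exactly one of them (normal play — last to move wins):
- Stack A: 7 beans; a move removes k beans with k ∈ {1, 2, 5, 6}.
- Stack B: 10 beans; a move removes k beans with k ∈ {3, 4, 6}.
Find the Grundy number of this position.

0

Build the Grundy sequence for stack A with g(k) = mex{g(k−s) : s ∈ {1, 2, 5, 6}, s ≤ k}:
g(0) = mex{} = 0
g(1) = mex{0} = 1
g(2) = mex{0,1} = 2
g(3) = mex{1,2} = 0
g(4) = mex{0,2} = 1
g(5) = mex{0,1} = 2
g(6) = mex{0,1,2} = 3
g(7) = mex{1,2,3} = 0
So g(7) = 0.
Build the Grundy sequence for stack B with g(k) = mex{g(k−s) : s ∈ {3, 4, 6}, s ≤ k}:
k:     0  1  2  3  4  5  6  7  8  9 10
g(k):  0  0  0  1  1  1  2  2  2  0  0
So g(10) = 0.
By the Sprague-Grundy theorem, the Grundy value of a sum of independent games is the XOR of the component values.
Combined value = 0 XOR 0 = 0.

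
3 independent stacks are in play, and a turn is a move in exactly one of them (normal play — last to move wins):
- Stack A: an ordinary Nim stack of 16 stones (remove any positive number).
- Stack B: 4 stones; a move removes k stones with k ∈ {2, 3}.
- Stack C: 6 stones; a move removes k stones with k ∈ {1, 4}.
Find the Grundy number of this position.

19

Stack A is a plain Nim stack of size 16, so its Grundy value is 16.
Build the Grundy sequence for stack B with g(k) = mex{g(k−s) : s ∈ {2, 3}, s ≤ k}:
k:     0  1  2  3  4
g(k):  0  0  1  1  2
So g(4) = 2.
Build the Grundy sequence for stack C with g(k) = mex{g(k−s) : s ∈ {1, 4}, s ≤ k}:
g(0) = mex{} = 0
g(1) = mex{0} = 1
g(2) = mex{1} = 0
g(3) = mex{0} = 1
g(4) = mex{0,1} = 2
g(5) = mex{1,2} = 0
g(6) = mex{0} = 1
So g(6) = 1.
The value of a disjunctive sum is the nim-sum of the parts.
Combined value = 16 XOR 2 XOR 1 = 19.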